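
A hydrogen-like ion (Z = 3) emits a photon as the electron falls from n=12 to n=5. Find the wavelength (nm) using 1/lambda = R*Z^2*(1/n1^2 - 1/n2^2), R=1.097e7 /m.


1/lambda = R * Z^2 * (1/n1^2 - 1/n2^2)
= 1.097e7 * 3^2 * (1/5^2 - 1/12^2)
= 1.097e7 * 9 * (0.04 - 0.006944)
= 3.2636e+06 /m
lambda = 1 / 3.2636e+06
= 306.4124 nm

306.4124


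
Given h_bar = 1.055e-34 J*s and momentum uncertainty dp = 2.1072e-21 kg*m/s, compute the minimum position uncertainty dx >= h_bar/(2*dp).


dx = h_bar / (2 * dp)
= 1.055e-34 / (2 * 2.1072e-21)
= 1.055e-34 / 4.2144e-21
= 2.5033e-14 m

2.5033e-14


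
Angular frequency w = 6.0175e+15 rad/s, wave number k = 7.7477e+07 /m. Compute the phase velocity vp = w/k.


vp = w / k
= 6.0175e+15 / 7.7477e+07
= 7.7668e+07 m/s

7.7668e+07


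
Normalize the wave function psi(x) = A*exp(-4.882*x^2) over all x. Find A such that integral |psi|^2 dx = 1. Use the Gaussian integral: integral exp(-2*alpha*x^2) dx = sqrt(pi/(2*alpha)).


integral |psi|^2 dx = A^2 * sqrt(pi/(2*alpha)) = 1
A^2 = sqrt(2*alpha/pi)
= sqrt(2 * 4.882 / pi)
= 1.762946
A = sqrt(1.762946)
= 1.3278

1.3278


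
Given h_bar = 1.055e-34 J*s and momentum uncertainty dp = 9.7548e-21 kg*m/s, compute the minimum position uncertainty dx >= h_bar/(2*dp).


dx = h_bar / (2 * dp)
= 1.055e-34 / (2 * 9.7548e-21)
= 1.055e-34 / 1.9510e-20
= 5.4076e-15 m

5.4076e-15


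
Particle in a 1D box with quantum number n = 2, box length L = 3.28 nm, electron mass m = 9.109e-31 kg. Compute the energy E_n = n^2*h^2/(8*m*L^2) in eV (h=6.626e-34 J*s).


E = n^2 * h^2 / (8 * m * L^2)
= 2^2 * (6.626e-34)^2 / (8 * 9.109e-31 * (3.28e-9)^2)
= 4 * 4.3904e-67 / (8 * 9.109e-31 * 1.0758e-17)
= 2.2400e-20 J
= 0.1398 eV

0.1398


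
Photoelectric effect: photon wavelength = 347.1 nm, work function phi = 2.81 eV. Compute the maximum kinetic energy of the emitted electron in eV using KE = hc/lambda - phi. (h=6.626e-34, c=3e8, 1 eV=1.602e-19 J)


E_photon = hc / lambda
= (6.626e-34)(3e8) / (347.1e-9)
= 5.7269e-19 J
= 3.5748 eV
KE = E_photon - phi
= 3.5748 - 2.81
= 0.7648 eV

0.7648


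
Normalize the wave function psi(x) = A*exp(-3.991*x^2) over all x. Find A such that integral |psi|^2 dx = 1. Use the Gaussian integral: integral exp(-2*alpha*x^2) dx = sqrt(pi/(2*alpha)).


integral |psi|^2 dx = A^2 * sqrt(pi/(2*alpha)) = 1
A^2 = sqrt(2*alpha/pi)
= sqrt(2 * 3.991 / pi)
= 1.593973
A = sqrt(1.593973)
= 1.2625

1.2625


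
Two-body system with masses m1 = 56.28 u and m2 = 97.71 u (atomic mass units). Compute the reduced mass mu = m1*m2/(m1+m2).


mu = m1 * m2 / (m1 + m2)
= 56.28 * 97.71 / (56.28 + 97.71)
= 5499.1188 / 153.99
= 35.7109 u

35.7109


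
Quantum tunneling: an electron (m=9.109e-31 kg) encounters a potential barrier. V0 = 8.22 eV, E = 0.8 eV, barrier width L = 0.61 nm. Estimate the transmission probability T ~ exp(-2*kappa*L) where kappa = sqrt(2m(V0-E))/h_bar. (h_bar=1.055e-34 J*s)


V0 - E = 7.42 eV = 1.1887e-18 J
kappa = sqrt(2 * m * (V0-E)) / h_bar
= sqrt(2 * 9.109e-31 * 1.1887e-18) / 1.055e-34
= 1.3949e+10 /m
2*kappa*L = 2 * 1.3949e+10 * 0.61e-9
= 17.0173
T = exp(-17.0173) = 4.068889e-08

4.068889e-08


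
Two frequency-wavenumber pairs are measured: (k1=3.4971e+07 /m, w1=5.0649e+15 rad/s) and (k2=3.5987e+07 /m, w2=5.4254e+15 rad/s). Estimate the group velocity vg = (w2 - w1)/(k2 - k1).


vg = (w2 - w1) / (k2 - k1)
= (5.4254e+15 - 5.0649e+15) / (3.5987e+07 - 3.4971e+07)
= 3.6050e+14 / 1.0160e+06
= 3.5482e+08 m/s

3.5482e+08


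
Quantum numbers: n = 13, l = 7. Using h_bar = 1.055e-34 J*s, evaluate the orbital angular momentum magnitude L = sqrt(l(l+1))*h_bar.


L = sqrt(l*(l+1)) * h_bar
= sqrt(7 * 8) * 1.055e-34
= sqrt(56) * 1.055e-34
= 7.4833 * 1.055e-34
= 7.8949e-34 J*s

7.8949e-34


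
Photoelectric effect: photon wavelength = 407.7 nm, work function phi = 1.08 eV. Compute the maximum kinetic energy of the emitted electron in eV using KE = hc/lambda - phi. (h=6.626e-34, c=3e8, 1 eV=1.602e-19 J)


E_photon = hc / lambda
= (6.626e-34)(3e8) / (407.7e-9)
= 4.8756e-19 J
= 3.0435 eV
KE = E_photon - phi
= 3.0435 - 1.08
= 1.9635 eV

1.9635


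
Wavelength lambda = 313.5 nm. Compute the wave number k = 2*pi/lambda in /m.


k = 2 * pi / lambda
= 6.2832 / (313.5e-9)
= 6.2832 / 3.1350e-07
= 2.0042e+07 /m

2.0042e+07


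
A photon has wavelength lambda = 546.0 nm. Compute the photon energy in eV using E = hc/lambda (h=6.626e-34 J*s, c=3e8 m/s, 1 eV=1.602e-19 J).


E = hc / lambda
= (6.626e-34)(3e8) / (546.0e-9)
= 1.9878e-25 / 5.4600e-07
= 3.6407e-19 J
Converting to eV: 3.6407e-19 / 1.602e-19
= 2.2726 eV

2.2726


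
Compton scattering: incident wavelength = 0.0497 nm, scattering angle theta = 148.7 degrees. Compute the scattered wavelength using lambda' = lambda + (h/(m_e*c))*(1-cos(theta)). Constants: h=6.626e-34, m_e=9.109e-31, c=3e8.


Compton wavelength: h/(m_e*c) = 2.4247e-12 m
d_lambda = 2.4247e-12 * (1 - cos(148.7 deg))
= 2.4247e-12 * 1.854459
= 4.4965e-12 m = 0.004497 nm
lambda' = 0.0497 + 0.004497
= 0.054197 nm

0.054197


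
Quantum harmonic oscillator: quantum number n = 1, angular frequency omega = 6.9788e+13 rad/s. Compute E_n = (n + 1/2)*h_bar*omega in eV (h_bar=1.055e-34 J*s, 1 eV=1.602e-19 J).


E = (n + 1/2) * h_bar * omega
= (1 + 0.5) * 1.055e-34 * 6.9788e+13
= 1.5 * 7.3626e-21
= 1.1044e-20 J
= 0.0689 eV

0.0689


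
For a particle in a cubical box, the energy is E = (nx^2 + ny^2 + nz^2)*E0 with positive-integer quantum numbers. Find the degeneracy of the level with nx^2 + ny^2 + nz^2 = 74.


Enumerate all (nx, ny, nz) with nx^2 + ny^2 + nz^2 = 74:
(1,3,8)
(1,8,3)
(3,1,8)
(3,4,7)
(3,7,4)
(3,8,1)
(4,3,7)
(4,7,3)
(7,3,4)
(7,4,3)
(8,1,3)
(8,3,1)
Total degeneracy = 12

12


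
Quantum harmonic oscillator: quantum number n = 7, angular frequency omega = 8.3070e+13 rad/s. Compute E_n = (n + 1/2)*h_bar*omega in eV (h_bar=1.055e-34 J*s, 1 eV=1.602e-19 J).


E = (n + 1/2) * h_bar * omega
= (7 + 0.5) * 1.055e-34 * 8.3070e+13
= 7.5 * 8.7639e-21
= 6.5729e-20 J
= 0.4103 eV

0.4103


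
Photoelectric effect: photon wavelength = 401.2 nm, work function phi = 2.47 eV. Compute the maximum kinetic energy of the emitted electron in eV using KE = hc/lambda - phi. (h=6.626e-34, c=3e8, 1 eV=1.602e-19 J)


E_photon = hc / lambda
= (6.626e-34)(3e8) / (401.2e-9)
= 4.9546e-19 J
= 3.0928 eV
KE = E_photon - phi
= 3.0928 - 2.47
= 0.6228 eV

0.6228


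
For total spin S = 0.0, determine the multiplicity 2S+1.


Spin multiplicity = 2S + 1
= 2 * 0.0 + 1
= 0.0 + 1
= 1

1


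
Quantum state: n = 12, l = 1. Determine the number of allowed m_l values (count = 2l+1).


m_l ranges from -l to +l in integer steps
So m_l goes from -1 to +1
Count = 2l + 1 = 2*1 + 1
= 3

3


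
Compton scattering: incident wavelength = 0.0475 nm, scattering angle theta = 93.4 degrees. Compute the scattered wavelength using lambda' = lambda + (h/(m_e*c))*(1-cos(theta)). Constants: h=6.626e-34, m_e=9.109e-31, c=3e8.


Compton wavelength: h/(m_e*c) = 2.4247e-12 m
d_lambda = 2.4247e-12 * (1 - cos(93.4 deg))
= 2.4247e-12 * 1.059306
= 2.5685e-12 m = 0.002569 nm
lambda' = 0.0475 + 0.002569
= 0.050069 nm

0.050069


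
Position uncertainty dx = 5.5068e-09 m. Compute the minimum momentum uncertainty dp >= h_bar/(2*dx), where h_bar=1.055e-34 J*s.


dp = h_bar / (2 * dx)
= 1.055e-34 / (2 * 5.5068e-09)
= 1.055e-34 / 1.1014e-08
= 9.5791e-27 kg*m/s

9.5791e-27


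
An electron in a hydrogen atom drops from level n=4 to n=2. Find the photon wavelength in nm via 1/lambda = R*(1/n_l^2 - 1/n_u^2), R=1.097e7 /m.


1/lambda = R * (1/n_l^2 - 1/n_u^2)
= 1.097e7 * (1/2^2 - 1/4^2)
= 1.097e7 * (0.25 - 0.0625)
= 1.097e7 * 0.1875
= 2.0569e+06 /m
lambda = 1 / 2.0569e+06 = 486.1744 nm

486.1744


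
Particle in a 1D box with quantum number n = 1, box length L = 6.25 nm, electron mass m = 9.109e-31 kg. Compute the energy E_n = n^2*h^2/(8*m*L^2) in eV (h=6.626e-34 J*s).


E = n^2 * h^2 / (8 * m * L^2)
= 1^2 * (6.626e-34)^2 / (8 * 9.109e-31 * (6.25e-9)^2)
= 1 * 4.3904e-67 / (8 * 9.109e-31 * 3.9063e-17)
= 1.5423e-21 J
= 0.0096 eV

0.0096


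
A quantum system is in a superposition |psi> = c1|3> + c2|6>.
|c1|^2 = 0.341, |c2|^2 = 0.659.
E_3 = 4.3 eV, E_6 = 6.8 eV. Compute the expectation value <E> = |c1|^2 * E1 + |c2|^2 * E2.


<E> = |c1|^2 * E1 + |c2|^2 * E2
= 0.341 * 4.3 + 0.659 * 6.8
= 1.4663 + 4.4812
= 5.9475 eV

5.9475


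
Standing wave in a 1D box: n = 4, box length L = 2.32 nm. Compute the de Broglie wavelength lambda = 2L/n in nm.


lambda = 2L / n
= 2 * 2.32 / 4
= 4.64 / 4
= 1.16 nm

1.16


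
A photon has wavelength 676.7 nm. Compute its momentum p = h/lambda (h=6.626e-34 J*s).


p = h / lambda
= 6.626e-34 / (676.7e-9)
= 6.626e-34 / 6.7670e-07
= 9.7916e-28 kg*m/s

9.7916e-28


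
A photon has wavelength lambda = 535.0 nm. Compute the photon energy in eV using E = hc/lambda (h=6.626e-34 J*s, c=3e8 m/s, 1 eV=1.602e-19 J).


E = hc / lambda
= (6.626e-34)(3e8) / (535.0e-9)
= 1.9878e-25 / 5.3500e-07
= 3.7155e-19 J
Converting to eV: 3.7155e-19 / 1.602e-19
= 2.3193 eV

2.3193


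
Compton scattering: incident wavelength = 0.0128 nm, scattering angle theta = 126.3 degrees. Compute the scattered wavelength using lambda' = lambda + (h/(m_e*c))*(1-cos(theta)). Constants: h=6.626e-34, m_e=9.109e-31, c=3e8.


Compton wavelength: h/(m_e*c) = 2.4247e-12 m
d_lambda = 2.4247e-12 * (1 - cos(126.3 deg))
= 2.4247e-12 * 1.592013
= 3.8602e-12 m = 0.00386 nm
lambda' = 0.0128 + 0.00386
= 0.01666 nm

0.01666


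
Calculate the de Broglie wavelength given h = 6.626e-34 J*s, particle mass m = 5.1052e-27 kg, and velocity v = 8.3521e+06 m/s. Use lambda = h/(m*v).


lambda = h / (m * v)
= 6.626e-34 / (5.1052e-27 * 8.3521e+06)
= 6.626e-34 / 4.2639e-20
= 1.5540e-14 m

1.5540e-14


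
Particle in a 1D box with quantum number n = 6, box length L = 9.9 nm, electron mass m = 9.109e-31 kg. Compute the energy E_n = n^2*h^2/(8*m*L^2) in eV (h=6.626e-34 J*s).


E = n^2 * h^2 / (8 * m * L^2)
= 6^2 * (6.626e-34)^2 / (8 * 9.109e-31 * (9.9e-9)^2)
= 36 * 4.3904e-67 / (8 * 9.109e-31 * 9.8010e-17)
= 2.2130e-20 J
= 0.1381 eV

0.1381


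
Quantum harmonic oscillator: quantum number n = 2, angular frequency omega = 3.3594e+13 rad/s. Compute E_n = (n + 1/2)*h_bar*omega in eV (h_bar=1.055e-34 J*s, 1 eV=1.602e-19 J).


E = (n + 1/2) * h_bar * omega
= (2 + 0.5) * 1.055e-34 * 3.3594e+13
= 2.5 * 3.5442e-21
= 8.8604e-21 J
= 0.0553 eV

0.0553


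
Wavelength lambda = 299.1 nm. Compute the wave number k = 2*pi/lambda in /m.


k = 2 * pi / lambda
= 6.2832 / (299.1e-9)
= 6.2832 / 2.9910e-07
= 2.1007e+07 /m

2.1007e+07


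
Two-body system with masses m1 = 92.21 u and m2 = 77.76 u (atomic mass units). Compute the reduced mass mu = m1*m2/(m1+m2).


mu = m1 * m2 / (m1 + m2)
= 92.21 * 77.76 / (92.21 + 77.76)
= 7170.2496 / 169.97
= 42.1854 u

42.1854


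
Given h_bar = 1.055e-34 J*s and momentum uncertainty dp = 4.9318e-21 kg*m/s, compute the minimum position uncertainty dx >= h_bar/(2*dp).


dx = h_bar / (2 * dp)
= 1.055e-34 / (2 * 4.9318e-21)
= 1.055e-34 / 9.8636e-21
= 1.0696e-14 m

1.0696e-14


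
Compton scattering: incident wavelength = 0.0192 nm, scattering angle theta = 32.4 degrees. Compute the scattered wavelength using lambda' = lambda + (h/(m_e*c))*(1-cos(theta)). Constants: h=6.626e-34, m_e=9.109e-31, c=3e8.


Compton wavelength: h/(m_e*c) = 2.4247e-12 m
d_lambda = 2.4247e-12 * (1 - cos(32.4 deg))
= 2.4247e-12 * 0.155672
= 3.7746e-13 m = 0.000377 nm
lambda' = 0.0192 + 0.000377
= 0.019577 nm

0.019577


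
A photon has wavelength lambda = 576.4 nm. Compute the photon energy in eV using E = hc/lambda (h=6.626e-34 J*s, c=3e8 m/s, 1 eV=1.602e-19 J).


E = hc / lambda
= (6.626e-34)(3e8) / (576.4e-9)
= 1.9878e-25 / 5.7640e-07
= 3.4486e-19 J
Converting to eV: 3.4486e-19 / 1.602e-19
= 2.1527 eV

2.1527


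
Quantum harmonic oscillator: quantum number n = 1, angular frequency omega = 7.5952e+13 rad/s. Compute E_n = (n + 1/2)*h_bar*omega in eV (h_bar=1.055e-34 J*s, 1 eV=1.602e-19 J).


E = (n + 1/2) * h_bar * omega
= (1 + 0.5) * 1.055e-34 * 7.5952e+13
= 1.5 * 8.0129e-21
= 1.2019e-20 J
= 0.075 eV

0.075


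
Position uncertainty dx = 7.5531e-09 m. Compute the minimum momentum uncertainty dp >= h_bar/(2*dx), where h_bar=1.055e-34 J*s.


dp = h_bar / (2 * dx)
= 1.055e-34 / (2 * 7.5531e-09)
= 1.055e-34 / 1.5106e-08
= 6.9839e-27 kg*m/s

6.9839e-27


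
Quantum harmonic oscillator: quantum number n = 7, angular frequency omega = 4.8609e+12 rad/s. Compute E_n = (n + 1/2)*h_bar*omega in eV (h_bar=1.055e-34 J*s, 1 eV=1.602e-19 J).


E = (n + 1/2) * h_bar * omega
= (7 + 0.5) * 1.055e-34 * 4.8609e+12
= 7.5 * 5.1282e-22
= 3.8462e-21 J
= 0.024 eV

0.024


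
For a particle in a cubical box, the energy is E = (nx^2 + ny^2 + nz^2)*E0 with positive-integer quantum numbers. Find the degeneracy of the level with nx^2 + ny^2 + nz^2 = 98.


Enumerate all (nx, ny, nz) with nx^2 + ny^2 + nz^2 = 98:
(1,4,9)
(1,9,4)
(3,5,8)
(3,8,5)
(4,1,9)
(4,9,1)
(5,3,8)
(5,8,3)
(8,3,5)
(8,5,3)
(9,1,4)
(9,4,1)
Total degeneracy = 12

12


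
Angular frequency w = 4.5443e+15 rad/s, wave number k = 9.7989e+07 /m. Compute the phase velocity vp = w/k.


vp = w / k
= 4.5443e+15 / 9.7989e+07
= 4.6376e+07 m/s

4.6376e+07


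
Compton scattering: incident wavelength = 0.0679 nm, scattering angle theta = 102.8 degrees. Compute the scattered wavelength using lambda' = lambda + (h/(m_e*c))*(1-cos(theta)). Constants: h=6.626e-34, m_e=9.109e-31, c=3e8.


Compton wavelength: h/(m_e*c) = 2.4247e-12 m
d_lambda = 2.4247e-12 * (1 - cos(102.8 deg))
= 2.4247e-12 * 1.221548
= 2.9619e-12 m = 0.002962 nm
lambda' = 0.0679 + 0.002962
= 0.070862 nm

0.070862


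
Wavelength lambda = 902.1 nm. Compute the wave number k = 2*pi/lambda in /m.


k = 2 * pi / lambda
= 6.2832 / (902.1e-9)
= 6.2832 / 9.0210e-07
= 6.9651e+06 /m

6.9651e+06


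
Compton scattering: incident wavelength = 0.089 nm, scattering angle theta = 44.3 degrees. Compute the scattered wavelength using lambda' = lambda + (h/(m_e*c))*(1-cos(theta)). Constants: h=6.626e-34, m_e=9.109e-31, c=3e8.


Compton wavelength: h/(m_e*c) = 2.4247e-12 m
d_lambda = 2.4247e-12 * (1 - cos(44.3 deg))
= 2.4247e-12 * 0.284307
= 6.8936e-13 m = 0.000689 nm
lambda' = 0.089 + 0.000689
= 0.089689 nm

0.089689


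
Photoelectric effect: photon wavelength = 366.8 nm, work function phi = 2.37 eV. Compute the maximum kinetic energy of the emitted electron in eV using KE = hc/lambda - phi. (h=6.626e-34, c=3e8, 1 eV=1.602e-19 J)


E_photon = hc / lambda
= (6.626e-34)(3e8) / (366.8e-9)
= 5.4193e-19 J
= 3.3828 eV
KE = E_photon - phi
= 3.3828 - 2.37
= 1.0128 eV

1.0128


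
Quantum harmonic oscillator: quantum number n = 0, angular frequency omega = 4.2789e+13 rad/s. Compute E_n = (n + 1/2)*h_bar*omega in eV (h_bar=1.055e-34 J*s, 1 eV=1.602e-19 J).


E = (n + 1/2) * h_bar * omega
= (0 + 0.5) * 1.055e-34 * 4.2789e+13
= 0.5 * 4.5142e-21
= 2.2571e-21 J
= 0.0141 eV

0.0141


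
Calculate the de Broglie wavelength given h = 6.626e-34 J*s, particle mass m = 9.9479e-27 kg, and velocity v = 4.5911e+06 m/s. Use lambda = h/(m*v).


lambda = h / (m * v)
= 6.626e-34 / (9.9479e-27 * 4.5911e+06)
= 6.626e-34 / 4.5672e-20
= 1.4508e-14 m

1.4508e-14


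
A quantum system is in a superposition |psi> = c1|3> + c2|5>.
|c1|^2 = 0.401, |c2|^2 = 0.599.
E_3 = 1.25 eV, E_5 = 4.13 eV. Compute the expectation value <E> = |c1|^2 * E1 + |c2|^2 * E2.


<E> = |c1|^2 * E1 + |c2|^2 * E2
= 0.401 * 1.25 + 0.599 * 4.13
= 0.5012 + 2.4739
= 2.9751 eV

2.9751


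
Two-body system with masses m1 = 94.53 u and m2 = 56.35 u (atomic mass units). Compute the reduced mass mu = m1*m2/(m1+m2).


mu = m1 * m2 / (m1 + m2)
= 94.53 * 56.35 / (94.53 + 56.35)
= 5326.7655 / 150.88
= 35.3046 u

35.3046


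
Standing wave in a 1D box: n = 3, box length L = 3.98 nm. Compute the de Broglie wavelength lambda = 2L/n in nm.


lambda = 2L / n
= 2 * 3.98 / 3
= 7.96 / 3
= 2.6533 nm

2.6533


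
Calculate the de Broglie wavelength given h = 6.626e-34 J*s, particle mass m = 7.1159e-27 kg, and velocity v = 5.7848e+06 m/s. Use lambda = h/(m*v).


lambda = h / (m * v)
= 6.626e-34 / (7.1159e-27 * 5.7848e+06)
= 6.626e-34 / 4.1164e-20
= 1.6097e-14 m

1.6097e-14


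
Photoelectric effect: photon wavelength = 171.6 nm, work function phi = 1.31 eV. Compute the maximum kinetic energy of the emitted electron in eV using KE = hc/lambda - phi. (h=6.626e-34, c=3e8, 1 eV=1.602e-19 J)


E_photon = hc / lambda
= (6.626e-34)(3e8) / (171.6e-9)
= 1.1584e-18 J
= 7.2309 eV
KE = E_photon - phi
= 7.2309 - 1.31
= 5.9209 eV

5.9209


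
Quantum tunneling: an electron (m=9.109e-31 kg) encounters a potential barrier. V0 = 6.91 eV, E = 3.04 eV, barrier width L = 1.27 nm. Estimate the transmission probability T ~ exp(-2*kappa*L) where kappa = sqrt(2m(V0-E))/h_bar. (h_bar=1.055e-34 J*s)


V0 - E = 3.87 eV = 6.1997e-19 J
kappa = sqrt(2 * m * (V0-E)) / h_bar
= sqrt(2 * 9.109e-31 * 6.1997e-19) / 1.055e-34
= 1.0074e+10 /m
2*kappa*L = 2 * 1.0074e+10 * 1.27e-9
= 25.5869
T = exp(-25.5869) = 7.722063e-12

7.722063e-12


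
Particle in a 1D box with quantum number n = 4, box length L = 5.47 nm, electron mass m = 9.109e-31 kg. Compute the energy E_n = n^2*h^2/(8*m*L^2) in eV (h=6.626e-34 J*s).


E = n^2 * h^2 / (8 * m * L^2)
= 4^2 * (6.626e-34)^2 / (8 * 9.109e-31 * (5.47e-9)^2)
= 16 * 4.3904e-67 / (8 * 9.109e-31 * 2.9921e-17)
= 3.2217e-20 J
= 0.2011 eV

0.2011


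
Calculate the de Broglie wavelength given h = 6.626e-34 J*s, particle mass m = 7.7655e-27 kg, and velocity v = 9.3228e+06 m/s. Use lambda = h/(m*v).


lambda = h / (m * v)
= 6.626e-34 / (7.7655e-27 * 9.3228e+06)
= 6.626e-34 / 7.2396e-20
= 9.1524e-15 m

9.1524e-15


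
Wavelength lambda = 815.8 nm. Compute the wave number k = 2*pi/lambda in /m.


k = 2 * pi / lambda
= 6.2832 / (815.8e-9)
= 6.2832 / 8.1580e-07
= 7.7019e+06 /m

7.7019e+06


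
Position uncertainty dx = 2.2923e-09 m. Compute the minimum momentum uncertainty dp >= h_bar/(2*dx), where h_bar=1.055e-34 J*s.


dp = h_bar / (2 * dx)
= 1.055e-34 / (2 * 2.2923e-09)
= 1.055e-34 / 4.5846e-09
= 2.3012e-26 kg*m/s

2.3012e-26


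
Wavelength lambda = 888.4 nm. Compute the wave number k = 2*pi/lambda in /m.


k = 2 * pi / lambda
= 6.2832 / (888.4e-9)
= 6.2832 / 8.8840e-07
= 7.0725e+06 /m

7.0725e+06


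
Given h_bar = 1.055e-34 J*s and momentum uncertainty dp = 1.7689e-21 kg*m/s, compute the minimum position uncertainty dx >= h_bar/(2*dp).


dx = h_bar / (2 * dp)
= 1.055e-34 / (2 * 1.7689e-21)
= 1.055e-34 / 3.5378e-21
= 2.9821e-14 m

2.9821e-14


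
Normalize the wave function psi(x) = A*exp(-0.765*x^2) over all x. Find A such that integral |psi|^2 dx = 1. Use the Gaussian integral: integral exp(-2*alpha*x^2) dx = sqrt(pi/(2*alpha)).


integral |psi|^2 dx = A^2 * sqrt(pi/(2*alpha)) = 1
A^2 = sqrt(2*alpha/pi)
= sqrt(2 * 0.765 / pi)
= 0.697864
A = sqrt(0.697864)
= 0.8354

0.8354


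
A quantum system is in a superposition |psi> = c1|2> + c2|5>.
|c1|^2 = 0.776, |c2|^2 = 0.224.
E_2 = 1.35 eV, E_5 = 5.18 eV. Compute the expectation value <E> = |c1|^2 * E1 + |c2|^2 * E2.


<E> = |c1|^2 * E1 + |c2|^2 * E2
= 0.776 * 1.35 + 0.224 * 5.18
= 1.0476 + 1.1603
= 2.2079 eV

2.2079


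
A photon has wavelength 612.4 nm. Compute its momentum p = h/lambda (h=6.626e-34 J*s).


p = h / lambda
= 6.626e-34 / (612.4e-9)
= 6.626e-34 / 6.1240e-07
= 1.0820e-27 kg*m/s

1.0820e-27


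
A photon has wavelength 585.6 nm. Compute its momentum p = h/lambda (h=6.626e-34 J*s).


p = h / lambda
= 6.626e-34 / (585.6e-9)
= 6.626e-34 / 5.8560e-07
= 1.1315e-27 kg*m/s

1.1315e-27


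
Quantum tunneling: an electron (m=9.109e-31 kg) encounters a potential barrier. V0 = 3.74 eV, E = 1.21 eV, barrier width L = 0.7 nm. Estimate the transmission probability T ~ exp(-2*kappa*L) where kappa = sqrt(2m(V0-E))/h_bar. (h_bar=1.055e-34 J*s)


V0 - E = 2.53 eV = 4.0531e-19 J
kappa = sqrt(2 * m * (V0-E)) / h_bar
= sqrt(2 * 9.109e-31 * 4.0531e-19) / 1.055e-34
= 8.1450e+09 /m
2*kappa*L = 2 * 8.1450e+09 * 0.7e-9
= 11.403
T = exp(-11.403) = 1.116244e-05

1.116244e-05


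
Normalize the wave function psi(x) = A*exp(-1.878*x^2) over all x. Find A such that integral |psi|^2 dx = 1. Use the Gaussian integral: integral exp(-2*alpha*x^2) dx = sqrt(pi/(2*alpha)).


integral |psi|^2 dx = A^2 * sqrt(pi/(2*alpha)) = 1
A^2 = sqrt(2*alpha/pi)
= sqrt(2 * 1.878 / pi)
= 1.093422
A = sqrt(1.093422)
= 1.0457

1.0457


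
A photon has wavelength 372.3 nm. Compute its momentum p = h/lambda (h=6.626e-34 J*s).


p = h / lambda
= 6.626e-34 / (372.3e-9)
= 6.626e-34 / 3.7230e-07
= 1.7797e-27 kg*m/s

1.7797e-27


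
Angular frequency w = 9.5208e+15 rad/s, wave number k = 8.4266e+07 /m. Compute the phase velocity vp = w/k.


vp = w / k
= 9.5208e+15 / 8.4266e+07
= 1.1299e+08 m/s

1.1299e+08


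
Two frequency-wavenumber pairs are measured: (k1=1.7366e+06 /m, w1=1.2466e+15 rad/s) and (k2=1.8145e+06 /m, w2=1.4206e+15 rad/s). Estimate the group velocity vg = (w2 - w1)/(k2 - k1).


vg = (w2 - w1) / (k2 - k1)
= (1.4206e+15 - 1.2466e+15) / (1.8145e+06 - 1.7366e+06)
= 1.7400e+14 / 7.7900e+04
= 2.2336e+09 m/s

2.2336e+09


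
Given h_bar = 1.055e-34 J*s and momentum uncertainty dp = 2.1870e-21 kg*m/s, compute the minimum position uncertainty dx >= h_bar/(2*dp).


dx = h_bar / (2 * dp)
= 1.055e-34 / (2 * 2.1870e-21)
= 1.055e-34 / 4.3740e-21
= 2.4120e-14 m

2.4120e-14


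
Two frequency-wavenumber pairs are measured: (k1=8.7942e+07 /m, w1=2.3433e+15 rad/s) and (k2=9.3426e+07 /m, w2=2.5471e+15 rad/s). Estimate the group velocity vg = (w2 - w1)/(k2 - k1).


vg = (w2 - w1) / (k2 - k1)
= (2.5471e+15 - 2.3433e+15) / (9.3426e+07 - 8.7942e+07)
= 2.0380e+14 / 5.4840e+06
= 3.7163e+07 m/s

3.7163e+07


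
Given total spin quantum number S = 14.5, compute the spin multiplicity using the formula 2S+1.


Spin multiplicity = 2S + 1
= 2 * 14.5 + 1
= 29.0 + 1
= 30

30


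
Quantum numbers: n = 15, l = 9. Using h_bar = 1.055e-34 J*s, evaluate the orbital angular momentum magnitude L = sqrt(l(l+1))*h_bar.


L = sqrt(l*(l+1)) * h_bar
= sqrt(9 * 10) * 1.055e-34
= sqrt(90) * 1.055e-34
= 9.4868 * 1.055e-34
= 1.0009e-33 J*s

1.0009e-33


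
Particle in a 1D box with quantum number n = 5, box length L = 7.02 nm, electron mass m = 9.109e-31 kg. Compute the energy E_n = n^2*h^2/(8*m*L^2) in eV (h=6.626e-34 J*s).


E = n^2 * h^2 / (8 * m * L^2)
= 5^2 * (6.626e-34)^2 / (8 * 9.109e-31 * (7.02e-9)^2)
= 25 * 4.3904e-67 / (8 * 9.109e-31 * 4.9280e-17)
= 3.0564e-20 J
= 0.1908 eV

0.1908


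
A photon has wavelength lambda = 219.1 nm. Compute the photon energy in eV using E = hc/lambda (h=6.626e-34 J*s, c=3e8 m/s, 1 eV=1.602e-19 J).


E = hc / lambda
= (6.626e-34)(3e8) / (219.1e-9)
= 1.9878e-25 / 2.1910e-07
= 9.0726e-19 J
Converting to eV: 9.0726e-19 / 1.602e-19
= 5.6633 eV

5.6633


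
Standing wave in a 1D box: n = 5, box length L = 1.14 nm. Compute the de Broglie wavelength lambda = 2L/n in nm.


lambda = 2L / n
= 2 * 1.14 / 5
= 2.28 / 5
= 0.456 nm

0.456


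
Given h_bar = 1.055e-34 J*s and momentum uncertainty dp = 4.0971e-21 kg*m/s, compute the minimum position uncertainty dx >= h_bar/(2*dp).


dx = h_bar / (2 * dp)
= 1.055e-34 / (2 * 4.0971e-21)
= 1.055e-34 / 8.1942e-21
= 1.2875e-14 m

1.2875e-14


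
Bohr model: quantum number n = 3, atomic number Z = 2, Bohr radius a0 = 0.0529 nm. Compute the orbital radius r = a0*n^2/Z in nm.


r = a0 * n^2 / Z
= 0.0529 * 3^2 / 2
= 0.0529 * 9 / 2
= 0.2381 nm

0.2381


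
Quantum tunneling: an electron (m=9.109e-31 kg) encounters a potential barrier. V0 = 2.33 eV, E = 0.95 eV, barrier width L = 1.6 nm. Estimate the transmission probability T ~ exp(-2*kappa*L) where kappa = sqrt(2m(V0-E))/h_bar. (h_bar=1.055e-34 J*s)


V0 - E = 1.38 eV = 2.2108e-19 J
kappa = sqrt(2 * m * (V0-E)) / h_bar
= sqrt(2 * 9.109e-31 * 2.2108e-19) / 1.055e-34
= 6.0155e+09 /m
2*kappa*L = 2 * 6.0155e+09 * 1.6e-9
= 19.2495
T = exp(-19.2495) = 4.365797e-09

4.365797e-09


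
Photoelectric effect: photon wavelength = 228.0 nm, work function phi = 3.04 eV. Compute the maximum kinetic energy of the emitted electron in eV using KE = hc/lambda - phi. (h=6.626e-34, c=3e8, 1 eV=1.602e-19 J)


E_photon = hc / lambda
= (6.626e-34)(3e8) / (228.0e-9)
= 8.7184e-19 J
= 5.4422 eV
KE = E_photon - phi
= 5.4422 - 3.04
= 2.4022 eV

2.4022


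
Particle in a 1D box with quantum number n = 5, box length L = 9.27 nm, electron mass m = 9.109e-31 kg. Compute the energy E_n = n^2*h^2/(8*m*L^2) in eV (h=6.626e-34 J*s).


E = n^2 * h^2 / (8 * m * L^2)
= 5^2 * (6.626e-34)^2 / (8 * 9.109e-31 * (9.27e-9)^2)
= 25 * 4.3904e-67 / (8 * 9.109e-31 * 8.5933e-17)
= 1.7528e-20 J
= 0.1094 eV

0.1094


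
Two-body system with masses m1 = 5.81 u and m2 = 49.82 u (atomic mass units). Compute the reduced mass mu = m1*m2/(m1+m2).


mu = m1 * m2 / (m1 + m2)
= 5.81 * 49.82 / (5.81 + 49.82)
= 289.4542 / 55.63
= 5.2032 u

5.2032


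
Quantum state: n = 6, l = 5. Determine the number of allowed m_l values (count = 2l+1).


m_l ranges from -l to +l in integer steps
So m_l goes from -5 to +5
Count = 2l + 1 = 2*5 + 1
= 11

11


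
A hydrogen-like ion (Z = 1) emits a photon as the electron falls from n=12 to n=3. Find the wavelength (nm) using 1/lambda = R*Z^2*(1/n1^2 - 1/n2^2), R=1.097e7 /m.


1/lambda = R * Z^2 * (1/n1^2 - 1/n2^2)
= 1.097e7 * 1^2 * (1/3^2 - 1/12^2)
= 1.097e7 * 1 * (0.111111 - 0.006944)
= 1.1427e+06 /m
lambda = 1 / 1.1427e+06
= 875.1139 nm

875.1139


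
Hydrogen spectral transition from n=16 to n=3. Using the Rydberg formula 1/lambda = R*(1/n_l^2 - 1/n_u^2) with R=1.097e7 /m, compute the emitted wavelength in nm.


1/lambda = R * (1/n_l^2 - 1/n_u^2)
= 1.097e7 * (1/3^2 - 1/16^2)
= 1.097e7 * (0.111111 - 0.003906)
= 1.097e7 * 0.107205
= 1.1760e+06 /m
lambda = 1 / 1.1760e+06 = 850.3131 nm

850.3131


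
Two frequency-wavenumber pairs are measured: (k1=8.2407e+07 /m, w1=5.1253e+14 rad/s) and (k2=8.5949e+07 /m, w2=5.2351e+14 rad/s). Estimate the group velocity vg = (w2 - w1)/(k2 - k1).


vg = (w2 - w1) / (k2 - k1)
= (5.2351e+14 - 5.1253e+14) / (8.5949e+07 - 8.2407e+07)
= 1.0980e+13 / 3.5420e+06
= 3.0999e+06 m/s

3.0999e+06


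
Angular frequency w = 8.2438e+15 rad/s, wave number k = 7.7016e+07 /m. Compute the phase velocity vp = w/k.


vp = w / k
= 8.2438e+15 / 7.7016e+07
= 1.0704e+08 m/s

1.0704e+08


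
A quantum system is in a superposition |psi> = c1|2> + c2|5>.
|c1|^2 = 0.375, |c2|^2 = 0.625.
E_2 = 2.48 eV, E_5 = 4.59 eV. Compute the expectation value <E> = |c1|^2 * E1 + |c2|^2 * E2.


<E> = |c1|^2 * E1 + |c2|^2 * E2
= 0.375 * 2.48 + 0.625 * 4.59
= 0.93 + 2.8687
= 3.7988 eV

3.7988


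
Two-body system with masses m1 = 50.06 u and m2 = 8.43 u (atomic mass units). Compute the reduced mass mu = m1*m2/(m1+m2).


mu = m1 * m2 / (m1 + m2)
= 50.06 * 8.43 / (50.06 + 8.43)
= 422.0058 / 58.49
= 7.215 u

7.215


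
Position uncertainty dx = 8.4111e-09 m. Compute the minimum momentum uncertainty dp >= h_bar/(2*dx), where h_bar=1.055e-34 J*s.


dp = h_bar / (2 * dx)
= 1.055e-34 / (2 * 8.4111e-09)
= 1.055e-34 / 1.6822e-08
= 6.2715e-27 kg*m/s

6.2715e-27


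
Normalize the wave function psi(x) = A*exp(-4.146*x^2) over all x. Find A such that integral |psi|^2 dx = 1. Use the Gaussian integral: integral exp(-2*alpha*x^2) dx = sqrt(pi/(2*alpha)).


integral |psi|^2 dx = A^2 * sqrt(pi/(2*alpha)) = 1
A^2 = sqrt(2*alpha/pi)
= sqrt(2 * 4.146 / pi)
= 1.624631
A = sqrt(1.624631)
= 1.2746

1.2746


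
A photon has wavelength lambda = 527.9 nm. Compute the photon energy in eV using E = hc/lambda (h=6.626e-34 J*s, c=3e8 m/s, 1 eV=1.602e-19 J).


E = hc / lambda
= (6.626e-34)(3e8) / (527.9e-9)
= 1.9878e-25 / 5.2790e-07
= 3.7655e-19 J
Converting to eV: 3.7655e-19 / 1.602e-19
= 2.3505 eV

2.3505


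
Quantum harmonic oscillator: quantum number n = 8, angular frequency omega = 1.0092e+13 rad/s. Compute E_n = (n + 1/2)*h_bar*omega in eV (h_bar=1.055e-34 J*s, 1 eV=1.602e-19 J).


E = (n + 1/2) * h_bar * omega
= (8 + 0.5) * 1.055e-34 * 1.0092e+13
= 8.5 * 1.0647e-21
= 9.0500e-21 J
= 0.0565 eV

0.0565


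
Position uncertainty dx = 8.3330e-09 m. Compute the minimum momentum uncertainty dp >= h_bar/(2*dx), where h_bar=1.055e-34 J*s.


dp = h_bar / (2 * dx)
= 1.055e-34 / (2 * 8.3330e-09)
= 1.055e-34 / 1.6666e-08
= 6.3303e-27 kg*m/s

6.3303e-27


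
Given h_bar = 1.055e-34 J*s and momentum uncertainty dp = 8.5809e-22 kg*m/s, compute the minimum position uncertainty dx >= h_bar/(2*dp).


dx = h_bar / (2 * dp)
= 1.055e-34 / (2 * 8.5809e-22)
= 1.055e-34 / 1.7162e-21
= 6.1474e-14 m

6.1474e-14


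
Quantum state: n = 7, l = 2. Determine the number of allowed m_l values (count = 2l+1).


m_l ranges from -l to +l in integer steps
So m_l goes from -2 to +2
Count = 2l + 1 = 2*2 + 1
= 5

5


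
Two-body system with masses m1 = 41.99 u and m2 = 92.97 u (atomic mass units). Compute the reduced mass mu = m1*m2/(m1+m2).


mu = m1 * m2 / (m1 + m2)
= 41.99 * 92.97 / (41.99 + 92.97)
= 3903.8103 / 134.96
= 28.9257 u

28.9257


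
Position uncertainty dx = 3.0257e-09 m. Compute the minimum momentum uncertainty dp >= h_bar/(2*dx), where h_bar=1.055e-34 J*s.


dp = h_bar / (2 * dx)
= 1.055e-34 / (2 * 3.0257e-09)
= 1.055e-34 / 6.0514e-09
= 1.7434e-26 kg*m/s

1.7434e-26


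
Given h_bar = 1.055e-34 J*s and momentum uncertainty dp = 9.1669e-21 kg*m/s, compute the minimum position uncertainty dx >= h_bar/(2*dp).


dx = h_bar / (2 * dp)
= 1.055e-34 / (2 * 9.1669e-21)
= 1.055e-34 / 1.8334e-20
= 5.7544e-15 m

5.7544e-15


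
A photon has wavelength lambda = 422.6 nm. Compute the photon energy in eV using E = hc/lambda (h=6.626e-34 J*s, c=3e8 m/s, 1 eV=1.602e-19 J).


E = hc / lambda
= (6.626e-34)(3e8) / (422.6e-9)
= 1.9878e-25 / 4.2260e-07
= 4.7037e-19 J
Converting to eV: 4.7037e-19 / 1.602e-19
= 2.9362 eV

2.9362


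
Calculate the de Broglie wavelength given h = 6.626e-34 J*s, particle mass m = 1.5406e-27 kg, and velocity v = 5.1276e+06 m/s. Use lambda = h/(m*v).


lambda = h / (m * v)
= 6.626e-34 / (1.5406e-27 * 5.1276e+06)
= 6.626e-34 / 7.8996e-21
= 8.3878e-14 m

8.3878e-14


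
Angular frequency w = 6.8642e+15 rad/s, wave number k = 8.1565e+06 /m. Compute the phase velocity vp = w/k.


vp = w / k
= 6.8642e+15 / 8.1565e+06
= 8.4156e+08 m/s

8.4156e+08


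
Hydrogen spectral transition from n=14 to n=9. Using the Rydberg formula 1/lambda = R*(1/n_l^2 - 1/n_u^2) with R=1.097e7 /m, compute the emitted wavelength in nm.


1/lambda = R * (1/n_l^2 - 1/n_u^2)
= 1.097e7 * (1/9^2 - 1/14^2)
= 1.097e7 * (0.012346 - 0.005102)
= 1.097e7 * 0.007244
= 7.9463e+04 /m
lambda = 1 / 7.9463e+04 = 12584.519 nm

12584.519


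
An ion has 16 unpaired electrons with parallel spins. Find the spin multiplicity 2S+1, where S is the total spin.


Total spin S = N * (1/2) = 16 * 0.5 = 8.0
Spin multiplicity = 2S + 1
= 2 * 8.0 + 1
= 17

17


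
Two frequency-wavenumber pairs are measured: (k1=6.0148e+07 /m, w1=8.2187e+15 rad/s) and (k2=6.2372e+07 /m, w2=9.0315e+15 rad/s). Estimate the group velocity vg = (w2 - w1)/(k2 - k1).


vg = (w2 - w1) / (k2 - k1)
= (9.0315e+15 - 8.2187e+15) / (6.2372e+07 - 6.0148e+07)
= 8.1280e+14 / 2.2240e+06
= 3.6547e+08 m/s

3.6547e+08


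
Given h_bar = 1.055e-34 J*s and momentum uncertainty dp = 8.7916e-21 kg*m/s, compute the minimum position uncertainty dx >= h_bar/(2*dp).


dx = h_bar / (2 * dp)
= 1.055e-34 / (2 * 8.7916e-21)
= 1.055e-34 / 1.7583e-20
= 6.0000e-15 m

6.0000e-15


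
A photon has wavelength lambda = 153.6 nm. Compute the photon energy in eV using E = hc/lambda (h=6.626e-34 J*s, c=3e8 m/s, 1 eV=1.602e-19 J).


E = hc / lambda
= (6.626e-34)(3e8) / (153.6e-9)
= 1.9878e-25 / 1.5360e-07
= 1.2941e-18 J
Converting to eV: 1.2941e-18 / 1.602e-19
= 8.0783 eV

8.0783


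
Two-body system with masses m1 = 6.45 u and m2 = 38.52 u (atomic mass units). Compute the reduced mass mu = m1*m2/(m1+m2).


mu = m1 * m2 / (m1 + m2)
= 6.45 * 38.52 / (6.45 + 38.52)
= 248.454 / 44.97
= 5.5249 u

5.5249


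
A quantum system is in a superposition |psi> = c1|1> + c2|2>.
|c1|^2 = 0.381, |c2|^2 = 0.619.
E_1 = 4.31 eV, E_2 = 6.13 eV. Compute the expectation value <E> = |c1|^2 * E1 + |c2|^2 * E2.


<E> = |c1|^2 * E1 + |c2|^2 * E2
= 0.381 * 4.31 + 0.619 * 6.13
= 1.6421 + 3.7945
= 5.4366 eV

5.4366


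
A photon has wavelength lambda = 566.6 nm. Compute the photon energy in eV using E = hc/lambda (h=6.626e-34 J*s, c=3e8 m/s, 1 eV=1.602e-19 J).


E = hc / lambda
= (6.626e-34)(3e8) / (566.6e-9)
= 1.9878e-25 / 5.6660e-07
= 3.5083e-19 J
Converting to eV: 3.5083e-19 / 1.602e-19
= 2.1899 eV

2.1899


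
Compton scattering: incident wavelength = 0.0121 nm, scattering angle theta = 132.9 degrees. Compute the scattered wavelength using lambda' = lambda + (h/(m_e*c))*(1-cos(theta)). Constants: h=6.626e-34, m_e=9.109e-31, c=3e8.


Compton wavelength: h/(m_e*c) = 2.4247e-12 m
d_lambda = 2.4247e-12 * (1 - cos(132.9 deg))
= 2.4247e-12 * 1.680721
= 4.0753e-12 m = 0.004075 nm
lambda' = 0.0121 + 0.004075
= 0.016175 nm

0.016175


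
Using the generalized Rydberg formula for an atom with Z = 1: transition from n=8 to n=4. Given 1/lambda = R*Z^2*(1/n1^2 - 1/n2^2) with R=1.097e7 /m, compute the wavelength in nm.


1/lambda = R * Z^2 * (1/n1^2 - 1/n2^2)
= 1.097e7 * 1^2 * (1/4^2 - 1/8^2)
= 1.097e7 * 1 * (0.0625 - 0.015625)
= 5.1422e+05 /m
lambda = 1 / 5.1422e+05
= 1944.6977 nm

1944.6977


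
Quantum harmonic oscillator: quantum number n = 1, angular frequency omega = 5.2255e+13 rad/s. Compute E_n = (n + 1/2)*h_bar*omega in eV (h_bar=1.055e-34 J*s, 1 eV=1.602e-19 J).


E = (n + 1/2) * h_bar * omega
= (1 + 0.5) * 1.055e-34 * 5.2255e+13
= 1.5 * 5.5129e-21
= 8.2694e-21 J
= 0.0516 eV

0.0516


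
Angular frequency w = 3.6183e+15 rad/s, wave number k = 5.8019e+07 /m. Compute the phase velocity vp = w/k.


vp = w / k
= 3.6183e+15 / 5.8019e+07
= 6.2364e+07 m/s

6.2364e+07


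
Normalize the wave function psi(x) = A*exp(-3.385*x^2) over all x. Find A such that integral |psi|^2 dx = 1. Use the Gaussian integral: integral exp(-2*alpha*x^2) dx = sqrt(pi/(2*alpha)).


integral |psi|^2 dx = A^2 * sqrt(pi/(2*alpha)) = 1
A^2 = sqrt(2*alpha/pi)
= sqrt(2 * 3.385 / pi)
= 1.467977
A = sqrt(1.467977)
= 1.2116

1.2116


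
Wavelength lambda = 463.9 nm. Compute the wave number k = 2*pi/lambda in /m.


k = 2 * pi / lambda
= 6.2832 / (463.9e-9)
= 6.2832 / 4.6390e-07
= 1.3544e+07 /m

1.3544e+07


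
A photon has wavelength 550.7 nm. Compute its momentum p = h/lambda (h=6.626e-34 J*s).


p = h / lambda
= 6.626e-34 / (550.7e-9)
= 6.626e-34 / 5.5070e-07
= 1.2032e-27 kg*m/s

1.2032e-27


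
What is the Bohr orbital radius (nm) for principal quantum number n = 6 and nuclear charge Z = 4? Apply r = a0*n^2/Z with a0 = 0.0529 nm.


r = a0 * n^2 / Z
= 0.0529 * 6^2 / 4
= 0.0529 * 36 / 4
= 0.4761 nm

0.4761


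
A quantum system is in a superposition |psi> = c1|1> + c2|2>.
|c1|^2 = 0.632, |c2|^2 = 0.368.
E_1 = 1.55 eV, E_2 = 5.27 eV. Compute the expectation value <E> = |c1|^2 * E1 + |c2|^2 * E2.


<E> = |c1|^2 * E1 + |c2|^2 * E2
= 0.632 * 1.55 + 0.368 * 5.27
= 0.9796 + 1.9394
= 2.919 eV

2.919


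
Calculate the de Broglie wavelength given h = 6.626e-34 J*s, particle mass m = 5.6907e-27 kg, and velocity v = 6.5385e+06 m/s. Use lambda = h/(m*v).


lambda = h / (m * v)
= 6.626e-34 / (5.6907e-27 * 6.5385e+06)
= 6.626e-34 / 3.7209e-20
= 1.7808e-14 m

1.7808e-14


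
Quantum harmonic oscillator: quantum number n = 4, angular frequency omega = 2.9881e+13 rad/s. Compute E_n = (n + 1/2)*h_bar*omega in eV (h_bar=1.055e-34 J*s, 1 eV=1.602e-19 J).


E = (n + 1/2) * h_bar * omega
= (4 + 0.5) * 1.055e-34 * 2.9881e+13
= 4.5 * 3.1524e-21
= 1.4186e-20 J
= 0.0886 eV

0.0886


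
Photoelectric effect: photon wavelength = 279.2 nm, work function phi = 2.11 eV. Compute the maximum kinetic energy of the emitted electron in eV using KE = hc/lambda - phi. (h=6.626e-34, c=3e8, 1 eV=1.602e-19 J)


E_photon = hc / lambda
= (6.626e-34)(3e8) / (279.2e-9)
= 7.1196e-19 J
= 4.4442 eV
KE = E_photon - phi
= 4.4442 - 2.11
= 2.3342 eV

2.3342


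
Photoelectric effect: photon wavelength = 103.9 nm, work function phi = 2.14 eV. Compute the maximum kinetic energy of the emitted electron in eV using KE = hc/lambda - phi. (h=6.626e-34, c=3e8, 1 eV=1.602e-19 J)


E_photon = hc / lambda
= (6.626e-34)(3e8) / (103.9e-9)
= 1.9132e-18 J
= 11.9425 eV
KE = E_photon - phi
= 11.9425 - 2.14
= 9.8025 eV

9.8025


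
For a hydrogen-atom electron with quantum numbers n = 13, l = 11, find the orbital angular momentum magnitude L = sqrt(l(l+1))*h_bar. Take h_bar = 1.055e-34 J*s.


L = sqrt(l*(l+1)) * h_bar
= sqrt(11 * 12) * 1.055e-34
= sqrt(132) * 1.055e-34
= 11.4891 * 1.055e-34
= 1.2121e-33 J*s

1.2121e-33


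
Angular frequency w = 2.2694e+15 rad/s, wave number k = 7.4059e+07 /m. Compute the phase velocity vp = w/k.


vp = w / k
= 2.2694e+15 / 7.4059e+07
= 3.0643e+07 m/s

3.0643e+07


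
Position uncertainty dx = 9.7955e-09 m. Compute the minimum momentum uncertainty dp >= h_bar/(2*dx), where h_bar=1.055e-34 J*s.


dp = h_bar / (2 * dx)
= 1.055e-34 / (2 * 9.7955e-09)
= 1.055e-34 / 1.9591e-08
= 5.3851e-27 kg*m/s

5.3851e-27


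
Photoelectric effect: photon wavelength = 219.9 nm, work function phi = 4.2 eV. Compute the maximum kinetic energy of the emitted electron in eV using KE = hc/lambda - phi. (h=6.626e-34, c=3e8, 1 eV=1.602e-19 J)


E_photon = hc / lambda
= (6.626e-34)(3e8) / (219.9e-9)
= 9.0396e-19 J
= 5.6427 eV
KE = E_photon - phi
= 5.6427 - 4.2
= 1.4427 eV

1.4427


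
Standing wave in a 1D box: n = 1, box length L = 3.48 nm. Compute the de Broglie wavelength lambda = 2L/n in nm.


lambda = 2L / n
= 2 * 3.48 / 1
= 6.96 / 1
= 6.96 nm

6.96


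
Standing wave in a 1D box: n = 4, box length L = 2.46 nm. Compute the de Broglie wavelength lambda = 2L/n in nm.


lambda = 2L / n
= 2 * 2.46 / 4
= 4.92 / 4
= 1.23 nm

1.23


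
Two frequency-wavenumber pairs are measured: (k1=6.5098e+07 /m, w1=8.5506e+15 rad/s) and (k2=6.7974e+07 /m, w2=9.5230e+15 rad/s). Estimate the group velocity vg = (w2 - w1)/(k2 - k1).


vg = (w2 - w1) / (k2 - k1)
= (9.5230e+15 - 8.5506e+15) / (6.7974e+07 - 6.5098e+07)
= 9.7240e+14 / 2.8760e+06
= 3.3811e+08 m/s

3.3811e+08


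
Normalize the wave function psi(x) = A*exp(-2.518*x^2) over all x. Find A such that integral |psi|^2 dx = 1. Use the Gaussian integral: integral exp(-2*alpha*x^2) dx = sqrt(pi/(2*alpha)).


integral |psi|^2 dx = A^2 * sqrt(pi/(2*alpha)) = 1
A^2 = sqrt(2*alpha/pi)
= sqrt(2 * 2.518 / pi)
= 1.2661
A = sqrt(1.2661)
= 1.1252

1.1252


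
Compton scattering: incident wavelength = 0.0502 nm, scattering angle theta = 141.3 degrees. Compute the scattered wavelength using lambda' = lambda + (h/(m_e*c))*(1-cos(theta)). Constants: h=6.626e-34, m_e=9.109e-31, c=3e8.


Compton wavelength: h/(m_e*c) = 2.4247e-12 m
d_lambda = 2.4247e-12 * (1 - cos(141.3 deg))
= 2.4247e-12 * 1.78043
= 4.3170e-12 m = 0.004317 nm
lambda' = 0.0502 + 0.004317
= 0.054517 nm

0.054517


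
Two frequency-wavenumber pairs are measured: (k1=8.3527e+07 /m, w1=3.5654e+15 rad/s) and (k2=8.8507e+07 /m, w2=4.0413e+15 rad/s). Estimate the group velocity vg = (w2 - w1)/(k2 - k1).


vg = (w2 - w1) / (k2 - k1)
= (4.0413e+15 - 3.5654e+15) / (8.8507e+07 - 8.3527e+07)
= 4.7590e+14 / 4.9800e+06
= 9.5562e+07 m/s

9.5562e+07


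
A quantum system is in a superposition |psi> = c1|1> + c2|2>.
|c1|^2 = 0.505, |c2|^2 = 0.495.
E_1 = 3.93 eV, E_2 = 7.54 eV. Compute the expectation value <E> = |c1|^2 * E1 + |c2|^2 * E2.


<E> = |c1|^2 * E1 + |c2|^2 * E2
= 0.505 * 3.93 + 0.495 * 7.54
= 1.9847 + 3.7323
= 5.7169 eV

5.7169


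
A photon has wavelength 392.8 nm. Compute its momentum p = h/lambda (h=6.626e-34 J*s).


p = h / lambda
= 6.626e-34 / (392.8e-9)
= 6.626e-34 / 3.9280e-07
= 1.6869e-27 kg*m/s

1.6869e-27
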